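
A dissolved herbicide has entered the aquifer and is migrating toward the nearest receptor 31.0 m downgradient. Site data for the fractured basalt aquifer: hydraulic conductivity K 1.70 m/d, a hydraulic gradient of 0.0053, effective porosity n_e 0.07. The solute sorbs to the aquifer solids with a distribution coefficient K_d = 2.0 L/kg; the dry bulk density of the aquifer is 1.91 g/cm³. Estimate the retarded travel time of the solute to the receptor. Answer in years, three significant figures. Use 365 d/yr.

36.7 years

Darcy flux q = K·i = 1.70 × 0.0053 = 0.009010 m/d
v = Ki/n = 1.70·0.0053/0.07 = 0.1287 m/d
Retardation R = 1 + ρ_b·K_d/n = 1 + 1.91×2.0/0.07 = 55.57
Contaminant velocity v_c = v/R = 0.1287/55.57 = 0.002316 m/d
t = L/v_c = 31.0/0.002316 = 13380 d
   = 13380/365 = 36.7 yr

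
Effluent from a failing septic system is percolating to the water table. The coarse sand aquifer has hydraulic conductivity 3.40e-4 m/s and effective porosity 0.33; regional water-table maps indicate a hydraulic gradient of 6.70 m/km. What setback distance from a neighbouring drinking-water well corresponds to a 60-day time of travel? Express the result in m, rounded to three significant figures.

K = 3.40e-4 m/s × 86400 s/d = 29.38 m/d
Specific discharge q = 29.38 × 0.0067 = 0.1968 m/d
Seepage velocity v = q / n = 0.1968 / 0.33 = 0.5964 m/d
L = v × T = 0.5964 × 60 = 35.79 m

35.8 m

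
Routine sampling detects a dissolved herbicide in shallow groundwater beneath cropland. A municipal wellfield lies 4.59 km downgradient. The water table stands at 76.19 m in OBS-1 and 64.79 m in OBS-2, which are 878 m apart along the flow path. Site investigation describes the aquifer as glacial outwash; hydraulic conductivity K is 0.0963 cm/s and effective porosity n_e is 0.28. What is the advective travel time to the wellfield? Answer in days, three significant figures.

Hydraulic gradient i = (76.19 − 64.79) / 878 = 11.40 / 878 = 0.01298
K = 0.0963 cm/s × 864 = 83.20 m/d
Darcy flux q = K·i = 83.20 × 0.01298 = 1.080 m/d
Seepage velocity v = q / n = 1.080 / 0.28 = 3.858 m/d
L = 4.59 km = 4590 m
t = L / v = 4590 / 3.858 = 1190 d

1190 days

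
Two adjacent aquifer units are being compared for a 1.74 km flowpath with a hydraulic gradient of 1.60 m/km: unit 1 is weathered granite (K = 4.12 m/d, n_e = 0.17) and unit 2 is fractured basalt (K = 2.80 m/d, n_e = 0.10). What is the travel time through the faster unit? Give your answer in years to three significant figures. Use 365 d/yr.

106 years

Unit 1 (weathered granite): v = 4.12×0.0016/0.17 = 0.03878 m/d, t = 1740/0.03878 = 44870 d
Unit 2 (fractured basalt): v = 2.80×0.0016/0.10 = 0.04480 m/d, t = 1740/0.04480 = 38840 d
Faster: 38840 d / 365 = 106 yr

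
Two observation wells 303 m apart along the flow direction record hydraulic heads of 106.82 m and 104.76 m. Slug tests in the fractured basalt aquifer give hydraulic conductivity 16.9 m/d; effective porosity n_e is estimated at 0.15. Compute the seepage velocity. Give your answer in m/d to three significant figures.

0.766 m/d

Hydraulic gradient i = (106.82 − 104.76) / 303 = 2.06 / 303 = 0.006799
Darcy flux q = K·i = 16.9 × 0.006799 = 0.1149 m/d
Seepage velocity v = q / n = 0.1149 / 0.15 = 0.7660 m/d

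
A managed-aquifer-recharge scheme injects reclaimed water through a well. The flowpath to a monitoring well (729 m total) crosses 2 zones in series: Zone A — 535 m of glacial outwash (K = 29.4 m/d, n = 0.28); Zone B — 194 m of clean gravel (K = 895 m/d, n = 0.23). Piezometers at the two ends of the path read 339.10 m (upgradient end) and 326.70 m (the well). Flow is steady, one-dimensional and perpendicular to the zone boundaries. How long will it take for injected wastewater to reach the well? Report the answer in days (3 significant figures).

289 days

Total head drop ΔH = 339.10 − 326.70 = 12.40 m
Steady 1-D flow in series ⇒ the Darcy flux q is identical in every zone and the zone head losses add (resistances L/K in series).
Σ(L/K) = 535/29.4 + 194/895 = 18.20 + 0.2168 = 18.41 d
q = ΔH / Σ(L/K) = 12.40 / 18.41 = 0.6734 m/d (same in every zone)
Zone A: v = q/n = 0.6734/0.28 = 2.405 m/d → t_A = 535/2.405 = 222.5 d
Zone B: v = q/n = 0.6734/0.23 = 2.928 m/d → t_B = 194/2.928 = 66.26 d
Total t = 222.5 + 66.26 = 288.7 d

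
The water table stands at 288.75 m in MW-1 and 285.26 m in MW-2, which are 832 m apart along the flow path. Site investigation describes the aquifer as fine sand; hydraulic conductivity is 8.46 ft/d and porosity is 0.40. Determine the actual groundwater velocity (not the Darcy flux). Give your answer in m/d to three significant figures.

0.0270 m/d

Hydraulic gradient i = (288.75 − 285.26) / 832 = 3.49 / 832 = 0.004195
K = 8.46 ft/d × 0.3048 = 2.579 m/d
q = Ki = 2.579 × 0.004195 = 0.01082 m/d
v_s = q/n_e = 0.01082/0.40 = 0.02704 m/d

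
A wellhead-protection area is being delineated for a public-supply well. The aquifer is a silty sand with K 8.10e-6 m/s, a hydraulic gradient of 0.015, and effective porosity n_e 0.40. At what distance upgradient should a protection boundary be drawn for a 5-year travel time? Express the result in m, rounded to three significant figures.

47.9 m

K = 8.10e-6 m/s × 86400 s/d = 0.6998 m/d
Specific discharge q = 0.6998 × 0.015 = 0.01050 m/d
v = Ki/n = 0.6998·0.015/0.40 = 0.02624 m/d
T = 5 yr × 365 = 1825 d
L = v × T = 0.02624 × 1825 = 47.90 m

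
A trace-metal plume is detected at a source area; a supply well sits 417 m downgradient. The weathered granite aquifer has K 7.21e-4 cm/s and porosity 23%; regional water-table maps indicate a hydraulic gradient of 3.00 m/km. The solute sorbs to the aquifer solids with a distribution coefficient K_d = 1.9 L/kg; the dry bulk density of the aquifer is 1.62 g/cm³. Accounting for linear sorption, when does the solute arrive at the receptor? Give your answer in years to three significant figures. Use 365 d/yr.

K = 7.21e-4 cm/s × 864 = 0.6229 m/d
Specific discharge q = 0.6229 × 0.0030 = 0.001869 m/d
Average linear velocity = 0.001869 / 0.23 = 0.008125 m/d
Retardation R = 1 + ρ_b·K_d/n = 1 + 1.62×1.9/0.23 = 14.38
Contaminant velocity v_c = v/R = 0.008125/14.38 = 5.649e-4 m/d
t = L/v_c = 417/5.649e-4 = 738100 d
   = 738100/365 = 2020 yr

2020 years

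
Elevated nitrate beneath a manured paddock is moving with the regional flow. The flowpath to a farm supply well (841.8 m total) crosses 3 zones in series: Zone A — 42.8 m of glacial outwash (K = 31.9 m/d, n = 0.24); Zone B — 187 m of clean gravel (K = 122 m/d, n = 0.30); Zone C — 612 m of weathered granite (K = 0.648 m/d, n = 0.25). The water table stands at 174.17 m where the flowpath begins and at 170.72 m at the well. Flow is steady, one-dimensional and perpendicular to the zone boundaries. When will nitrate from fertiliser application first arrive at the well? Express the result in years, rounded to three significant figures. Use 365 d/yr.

165 years

Total head drop ΔH = 174.17 − 170.72 = 3.45 m
Steady 1-D flow in series ⇒ the Darcy flux q is identical in every zone and the zone head losses add (resistances L/K in series).
Σ(L/K) = 42.8/31.9 + 187/122 + 612/0.648 = 1.342 + 1.533 + 944.4 = 947.3 d
q = ΔH / Σ(L/K) = 3.45 / 947.3 = 0.003642 m/d (same in every zone)
Zone A: v = q/n = 0.003642/0.24 = 0.01517 m/d → t_A = 42.8/0.01517 = 2821 d
Zone B: v = q/n = 0.003642/0.30 = 0.01214 m/d → t_B = 187/0.01214 = 15400 d
Zone C: v = q/n = 0.003642/0.25 = 0.01457 m/d → t_C = 612/0.01457 = 42010 d
Total t = 2821 + 15400 + 42010 = 60240 d
   = 60240 / 365 = 165 yr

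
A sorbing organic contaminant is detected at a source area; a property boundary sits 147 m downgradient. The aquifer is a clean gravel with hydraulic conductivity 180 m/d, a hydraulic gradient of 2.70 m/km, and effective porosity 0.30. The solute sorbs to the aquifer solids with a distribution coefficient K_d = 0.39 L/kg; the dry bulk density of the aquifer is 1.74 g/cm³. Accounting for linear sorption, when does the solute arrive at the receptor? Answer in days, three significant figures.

Darcy flux q = K·i = 180 × 0.0027 = 0.4860 m/d
Seepage velocity v = q / n = 0.4860 / 0.30 = 1.620 m/d
Retardation R = 1 + ρ_b·K_d/n = 1 + 1.74×0.39/0.30 = 3.262
Contaminant velocity v_c = v/R = 1.620/3.262 = 0.4966 m/d
t = L/v_c = 147/0.4966 = 296.0 d

296 days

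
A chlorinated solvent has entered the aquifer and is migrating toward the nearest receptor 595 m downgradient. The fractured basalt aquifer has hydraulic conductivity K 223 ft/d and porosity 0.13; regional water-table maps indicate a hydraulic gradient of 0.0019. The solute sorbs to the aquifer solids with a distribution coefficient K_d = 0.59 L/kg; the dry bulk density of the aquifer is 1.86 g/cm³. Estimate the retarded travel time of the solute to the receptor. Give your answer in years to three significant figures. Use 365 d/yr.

15.5 years

K = 223 ft/d × 0.3048 = 67.97 m/d
Specific discharge q = 67.97 × 0.0019 = 0.1291 m/d
Average linear velocity = 0.1291 / 0.13 = 0.9934 m/d
Retardation R = 1 + ρ_b·K_d/n = 1 + 1.86×0.59/0.13 = 9.442
Contaminant velocity v_c = v/R = 0.9934/9.442 = 0.1052 m/d
t = L/v_c = 595/0.1052 = 5655 d
   = 5655/365 = 15.5 yr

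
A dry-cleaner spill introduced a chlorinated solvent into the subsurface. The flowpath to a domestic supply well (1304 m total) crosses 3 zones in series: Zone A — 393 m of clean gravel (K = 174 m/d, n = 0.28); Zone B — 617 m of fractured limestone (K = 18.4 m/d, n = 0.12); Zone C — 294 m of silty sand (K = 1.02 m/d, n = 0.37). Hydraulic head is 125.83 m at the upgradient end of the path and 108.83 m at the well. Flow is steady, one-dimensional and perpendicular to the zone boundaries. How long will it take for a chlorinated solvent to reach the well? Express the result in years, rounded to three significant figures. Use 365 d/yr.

15.3 years

Total head drop ΔH = 125.83 − 108.83 = 17.00 m
Steady 1-D flow in series ⇒ the Darcy flux q is identical in every zone and the zone head losses add (resistances L/K in series).
Σ(L/K) = 393/174 + 617/18.4 + 294/1.02 = 2.259 + 33.53 + 288.2 = 324.0 d
q = ΔH / Σ(L/K) = 17.00 / 324.0 = 0.05246 m/d (same in every zone)
Zone A: v = q/n = 0.05246/0.28 = 0.1874 m/d → t_A = 393/0.1874 = 2097 d
Zone B: v = q/n = 0.05246/0.12 = 0.4372 m/d → t_B = 617/0.4372 = 1411 d
Zone C: v = q/n = 0.05246/0.37 = 0.1418 m/d → t_C = 294/0.1418 = 2073 d
Total t = 2097 + 1411 + 2073 = 5582 d
   = 5582 / 365 = 15.3 yr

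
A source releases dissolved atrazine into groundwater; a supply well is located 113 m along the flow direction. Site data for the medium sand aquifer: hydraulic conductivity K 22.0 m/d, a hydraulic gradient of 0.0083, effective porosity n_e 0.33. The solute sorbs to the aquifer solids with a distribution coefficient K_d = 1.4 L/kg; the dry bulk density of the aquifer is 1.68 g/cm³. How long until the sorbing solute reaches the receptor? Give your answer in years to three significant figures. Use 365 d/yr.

q = Ki = 22.0 × 0.0083 = 0.1826 m/d
Seepage velocity v = q / n = 0.1826 / 0.33 = 0.5533 m/d
Retardation R = 1 + ρ_b·K_d/n = 1 + 1.68×1.4/0.33 = 8.127
Contaminant velocity v_c = v/R = 0.5533/8.127 = 0.06808 m/d
t = L/v_c = 113/0.06808 = 1660 d
   = 1660/365 = 4.55 yr

4.55 years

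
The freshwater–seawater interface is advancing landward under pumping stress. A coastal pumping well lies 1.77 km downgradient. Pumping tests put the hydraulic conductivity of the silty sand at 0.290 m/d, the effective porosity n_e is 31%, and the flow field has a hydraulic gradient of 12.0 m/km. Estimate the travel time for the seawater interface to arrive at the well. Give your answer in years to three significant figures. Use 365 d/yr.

432 years

Specific discharge q = 0.290 × 0.012 = 0.003480 m/d
v = Ki/n = 0.290·0.012/0.31 = 0.01123 m/d
L = 1.77 km = 1770 m
t = L / v = 1770 / 0.01123 = 157700 d
   = 157700 / 365 = 432 yr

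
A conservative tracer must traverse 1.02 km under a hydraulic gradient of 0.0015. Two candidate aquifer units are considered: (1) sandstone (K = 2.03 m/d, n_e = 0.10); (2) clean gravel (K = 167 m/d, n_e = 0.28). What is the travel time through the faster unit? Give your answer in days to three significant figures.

Unit 1 (sandstone): v = 2.03×0.0015/0.10 = 0.03045 m/d, t = 1020/0.03045 = 33500 d
Unit 2 (clean gravel): v = 167×0.0015/0.28 = 0.8946 m/d, t = 1020/0.8946 = 1140 d
Faster unit: t = 1140 d

1140 days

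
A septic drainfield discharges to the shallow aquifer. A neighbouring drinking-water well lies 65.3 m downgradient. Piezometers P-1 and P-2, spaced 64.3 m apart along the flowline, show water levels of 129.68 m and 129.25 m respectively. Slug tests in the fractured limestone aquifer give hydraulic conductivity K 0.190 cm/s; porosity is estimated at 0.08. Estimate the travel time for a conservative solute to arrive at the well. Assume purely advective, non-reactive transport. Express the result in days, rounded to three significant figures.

Hydraulic gradient i = (129.68 − 129.25) / 64.3 = 0.43 / 64.3 = 0.006687
K = 0.190 cm/s × 864 = 164.2 m/d
Specific discharge q = 164.2 × 0.006687 = 1.098 m/d
Average linear velocity = 1.098 / 0.08 = 13.72 m/d
t = L / v = 65.3 / 13.72 = 4.759 d

4.76 days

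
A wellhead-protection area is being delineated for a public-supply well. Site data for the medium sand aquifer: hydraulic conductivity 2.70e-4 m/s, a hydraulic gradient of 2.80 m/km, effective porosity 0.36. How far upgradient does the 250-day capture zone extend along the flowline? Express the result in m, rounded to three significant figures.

45.4 m

K = 2.70e-4 m/s × 86400 s/d = 23.33 m/d
Specific discharge q = 23.33 × 0.0028 = 0.06532 m/d
Average linear velocity = 0.06532 / 0.36 = 0.1814 m/d
L = v × T = 0.1814 × 250 = 45.36 m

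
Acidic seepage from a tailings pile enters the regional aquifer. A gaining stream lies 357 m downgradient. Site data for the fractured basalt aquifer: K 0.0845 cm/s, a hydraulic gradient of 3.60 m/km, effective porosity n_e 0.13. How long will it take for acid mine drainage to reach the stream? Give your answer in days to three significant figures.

K = 0.0845 cm/s × 864 = 73.01 m/d
Darcy flux q = K·i = 73.01 × 0.0036 = 0.2628 m/d
Average linear velocity = 0.2628 / 0.13 = 2.022 m/d
t = L / v = 357 / 2.022 = 176.6 d

177 days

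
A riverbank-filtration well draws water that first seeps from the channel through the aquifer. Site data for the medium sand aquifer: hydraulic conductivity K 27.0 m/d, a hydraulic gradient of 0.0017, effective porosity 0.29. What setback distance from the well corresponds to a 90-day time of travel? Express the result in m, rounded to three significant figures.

14.2 m

Specific discharge q = 27.0 × 0.0017 = 0.04590 m/d
v = Ki/n = 27.0·0.0017/0.29 = 0.1583 m/d
L = v × T = 0.1583 × 90 = 14.24 m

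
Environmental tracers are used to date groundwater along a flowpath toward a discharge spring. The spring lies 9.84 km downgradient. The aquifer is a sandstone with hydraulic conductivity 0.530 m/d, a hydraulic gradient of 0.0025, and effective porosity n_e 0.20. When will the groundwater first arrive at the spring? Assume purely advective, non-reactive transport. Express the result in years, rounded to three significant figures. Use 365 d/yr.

4070 years

q = Ki = 0.530 × 0.0025 = 0.001325 m/d
Seepage velocity v = q / n = 0.001325 / 0.20 = 0.006625 m/d
L = 9.84 km = 9840 m
t = L / v = 9840 / 0.006625 = 1.485e6 d
   = 1.485e6 / 365 = 4070 yr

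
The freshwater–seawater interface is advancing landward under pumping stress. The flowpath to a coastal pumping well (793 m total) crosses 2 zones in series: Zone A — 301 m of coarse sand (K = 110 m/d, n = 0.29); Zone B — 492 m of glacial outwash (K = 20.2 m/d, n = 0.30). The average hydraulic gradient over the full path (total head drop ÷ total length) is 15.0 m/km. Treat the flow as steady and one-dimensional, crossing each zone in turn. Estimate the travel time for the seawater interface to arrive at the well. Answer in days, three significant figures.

535 days

Steady 1-D flow in series ⇒ the Darcy flux q is identical in every zone and the zone head losses add (resistances L/K in series).
Σ(L/K) = 301/110 + 492/20.2 = 2.736 + 24.36 = 27.09 d
K_eq = L_total / Σ(L/K) = 793 / 27.09 = 29.27 m/d
q = K_eq · i = 29.27 × 0.015 = 0.4390 m/d (same in every zone)
Zone A: v = q/n = 0.4390/0.29 = 1.514 m/d → t_A = 301/1.514 = 198.8 d
Zone B: v = q/n = 0.4390/0.30 = 1.463 m/d → t_B = 492/1.463 = 336.2 d
Total t = 198.8 + 336.2 = 535.0 d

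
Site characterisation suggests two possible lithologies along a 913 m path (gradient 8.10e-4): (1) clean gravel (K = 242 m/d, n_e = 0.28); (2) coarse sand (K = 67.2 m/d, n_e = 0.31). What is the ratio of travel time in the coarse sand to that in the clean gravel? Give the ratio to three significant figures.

3.99

Unit 1 (clean gravel): v = 242×8.1e-4/0.28 = 0.7001 m/d, t = 913/0.7001 = 1304 d
Unit 2 (coarse sand): v = 67.2×8.1e-4/0.31 = 0.1756 m/d, t = 913/0.1756 = 5200 d
t(coarse sand) / t(clean gravel) = 5200/1304 = 3.99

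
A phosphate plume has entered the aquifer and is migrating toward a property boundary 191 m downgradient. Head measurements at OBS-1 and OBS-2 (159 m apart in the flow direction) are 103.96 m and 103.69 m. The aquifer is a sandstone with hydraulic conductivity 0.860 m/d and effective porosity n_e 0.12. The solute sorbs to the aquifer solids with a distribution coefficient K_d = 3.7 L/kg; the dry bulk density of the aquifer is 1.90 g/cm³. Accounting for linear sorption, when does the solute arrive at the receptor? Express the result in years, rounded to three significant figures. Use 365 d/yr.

2560 years

Hydraulic gradient i = (103.96 − 103.69) / 159 = 0.27 / 159 = 0.001698
Darcy flux q = K·i = 0.860 × 0.001698 = 0.001460 m/d
v_s = q/n_e = 0.001460/0.12 = 0.01217 m/d
Retardation R = 1 + ρ_b·K_d/n = 1 + 1.90×3.7/0.12 = 59.58
Contaminant velocity v_c = v/R = 0.01217/59.58 = 2.042e-4 m/d
t = L/v_c = 191/2.042e-4 = 935100 d
   = 935100/365 = 2560 yr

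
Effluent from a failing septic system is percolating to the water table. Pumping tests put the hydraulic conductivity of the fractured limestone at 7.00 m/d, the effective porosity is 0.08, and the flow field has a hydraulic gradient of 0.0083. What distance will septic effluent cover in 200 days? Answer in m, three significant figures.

Specific discharge q = 7.00 × 0.0083 = 0.05810 m/d
v_s = q/n_e = 0.05810/0.08 = 0.7263 m/d
L = v × T = 0.7263 × 200 = 145.3 m

145 m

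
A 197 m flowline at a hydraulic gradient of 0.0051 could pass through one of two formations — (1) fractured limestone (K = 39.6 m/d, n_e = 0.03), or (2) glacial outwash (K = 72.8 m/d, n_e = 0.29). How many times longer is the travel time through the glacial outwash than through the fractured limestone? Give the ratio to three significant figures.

Unit 1 (fractured limestone): v = 39.6×0.0051/0.03 = 6.732 m/d, t = 197/6.732 = 29.26 d
Unit 2 (glacial outwash): v = 72.8×0.0051/0.29 = 1.280 m/d, t = 197/1.280 = 153.9 d
t(glacial outwash) / t(fractured limestone) = 153.9/29.26 = 5.26

5.26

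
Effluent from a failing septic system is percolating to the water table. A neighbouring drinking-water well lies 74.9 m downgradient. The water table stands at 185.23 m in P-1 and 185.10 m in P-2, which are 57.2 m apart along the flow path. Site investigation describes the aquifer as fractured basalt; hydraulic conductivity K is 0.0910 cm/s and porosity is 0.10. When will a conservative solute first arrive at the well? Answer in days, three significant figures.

Hydraulic gradient i = (185.23 − 185.10) / 57.2 = 0.13 / 57.2 = 0.002273
K = 0.0910 cm/s × 864 = 78.62 m/d
q = Ki = 78.62 × 0.002273 = 0.1787 m/d
v_s = q/n_e = 0.1787/0.10 = 1.787 m/d
t = L / v = 74.9 / 1.787 = 41.92 d

41.9 days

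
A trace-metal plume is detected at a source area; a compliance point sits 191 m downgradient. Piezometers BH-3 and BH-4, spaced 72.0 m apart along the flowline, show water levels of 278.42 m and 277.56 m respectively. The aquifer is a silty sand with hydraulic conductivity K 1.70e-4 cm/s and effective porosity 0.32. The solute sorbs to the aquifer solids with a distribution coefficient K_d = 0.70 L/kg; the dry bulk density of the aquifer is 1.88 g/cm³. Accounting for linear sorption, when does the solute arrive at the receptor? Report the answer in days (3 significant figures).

Hydraulic gradient i = (278.42 − 277.56) / 72.0 = 0.86 / 72.0 = 0.01194
K = 1.70e-4 cm/s × 864 = 0.1469 m/d
Specific discharge q = 0.1469 × 0.01194 = 0.001754 m/d
Average linear velocity = 0.001754 / 0.32 = 0.005483 m/d
Retardation R = 1 + ρ_b·K_d/n = 1 + 1.88×0.70/0.32 = 5.113
Contaminant velocity v_c = v/R = 0.005483/5.113 = 0.001072 m/d
t = L/v_c = 191/0.001072 = 178100 d

178000 days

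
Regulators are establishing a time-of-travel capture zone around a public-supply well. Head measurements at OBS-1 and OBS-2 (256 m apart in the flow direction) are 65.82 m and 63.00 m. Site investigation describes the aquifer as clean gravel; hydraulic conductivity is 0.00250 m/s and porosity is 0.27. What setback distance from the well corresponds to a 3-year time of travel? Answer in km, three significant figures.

Hydraulic gradient i = (65.82 − 63.00) / 256 = 2.82 / 256 = 0.01102
K = 0.00250 m/s × 86400 s/d = 216.0 m/d
q = Ki = 216.0 × 0.01102 = 2.379 m/d
Seepage velocity v = q / n = 2.379 / 0.27 = 8.813 m/d
T = 3 yr × 365 = 1095 d
L = v × T = 8.813 × 1095 = 9650 m
   = 9.65 km

9.65 km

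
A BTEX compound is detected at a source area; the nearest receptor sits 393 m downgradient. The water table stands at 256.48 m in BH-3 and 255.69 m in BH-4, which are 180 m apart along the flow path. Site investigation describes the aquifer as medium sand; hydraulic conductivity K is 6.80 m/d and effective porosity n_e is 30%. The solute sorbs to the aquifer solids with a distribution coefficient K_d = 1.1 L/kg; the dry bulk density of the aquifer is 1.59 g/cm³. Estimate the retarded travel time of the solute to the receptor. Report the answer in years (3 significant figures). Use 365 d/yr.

Hydraulic gradient i = (256.48 − 255.69) / 180 = 0.79 / 180 = 0.004389
Darcy flux q = K·i = 6.80 × 0.004389 = 0.02984 m/d
Seepage velocity v = q / n = 0.02984 / 0.30 = 0.09948 m/d
Retardation R = 1 + ρ_b·K_d/n = 1 + 1.59×1.1/0.30 = 6.830
Contaminant velocity v_c = v/R = 0.09948/6.830 = 0.01457 m/d
t = L/v_c = 393/0.01457 = 26980 d
   = 26980/365 = 73.9 yr

73.9 years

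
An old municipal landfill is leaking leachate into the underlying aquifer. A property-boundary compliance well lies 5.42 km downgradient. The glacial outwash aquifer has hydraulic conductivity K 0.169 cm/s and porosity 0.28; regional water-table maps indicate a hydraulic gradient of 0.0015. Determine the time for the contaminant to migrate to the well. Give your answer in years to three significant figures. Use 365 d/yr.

K = 0.169 cm/s × 864 = 146.0 m/d
Specific discharge q = 146.0 × 0.0015 = 0.2190 m/d
Seepage velocity v = q / n = 0.2190 / 0.28 = 0.7822 m/d
L = 5.42 km = 5420 m
t = L / v = 5420 / 0.7822 = 6929 d
   = 6929 / 365 = 19.0 yr

19.0 years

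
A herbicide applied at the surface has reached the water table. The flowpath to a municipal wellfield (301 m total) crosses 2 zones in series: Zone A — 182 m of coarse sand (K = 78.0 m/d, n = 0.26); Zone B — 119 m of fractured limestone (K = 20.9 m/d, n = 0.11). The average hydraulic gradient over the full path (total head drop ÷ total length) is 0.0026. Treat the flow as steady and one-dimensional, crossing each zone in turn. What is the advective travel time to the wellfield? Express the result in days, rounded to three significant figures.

620 days

Continuity: the same q passes through each zone, so ΔH = q·Σ(L_j/K_j) — the zones act as resistances in series.
Σ(L/K) = 182/78.0 + 119/20.9 = 2.333 + 5.694 = 8.027 d
K_eq = L_total / Σ(L/K) = 301 / 8.027 = 37.50 m/d
q = K_eq · i = 37.50 × 0.0026 = 0.09749 m/d (same in every zone)
Zone A: v = q/n = 0.09749/0.26 = 0.3750 m/d → t_A = 182/0.3750 = 485.4 d
Zone B: v = q/n = 0.09749/0.11 = 0.8863 m/d → t_B = 119/0.8863 = 134.3 d
Total t = 485.4 + 134.3 = 619.6 d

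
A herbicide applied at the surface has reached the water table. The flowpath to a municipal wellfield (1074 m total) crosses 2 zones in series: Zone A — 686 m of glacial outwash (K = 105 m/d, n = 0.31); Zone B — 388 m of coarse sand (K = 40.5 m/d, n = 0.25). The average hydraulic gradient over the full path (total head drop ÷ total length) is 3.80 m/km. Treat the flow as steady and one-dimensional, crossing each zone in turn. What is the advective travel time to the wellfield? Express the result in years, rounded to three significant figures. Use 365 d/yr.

3.35 years

For zones in series the flux q is common to all zones; the equivalent conductivity is the harmonic (thickness-weighted) mean, K_eq = L_total / Σ(L_j/K_j).
Σ(L/K) = 686/105 + 388/40.5 = 6.533 + 9.580 = 16.11 d
K_eq = L_total / Σ(L/K) = 1074 / 16.11 = 66.65 m/d
q = K_eq · i = 66.65 × 0.0038 = 0.2533 m/d (same in every zone)
Zone A: v = q/n = 0.2533/0.31 = 0.8170 m/d → t_A = 686/0.8170 = 839.6 d
Zone B: v = q/n = 0.2533/0.25 = 1.013 m/d → t_B = 388/1.013 = 383.0 d
Total t = 839.6 + 383.0 = 1223 d
   = 1223 / 365 = 3.35 yr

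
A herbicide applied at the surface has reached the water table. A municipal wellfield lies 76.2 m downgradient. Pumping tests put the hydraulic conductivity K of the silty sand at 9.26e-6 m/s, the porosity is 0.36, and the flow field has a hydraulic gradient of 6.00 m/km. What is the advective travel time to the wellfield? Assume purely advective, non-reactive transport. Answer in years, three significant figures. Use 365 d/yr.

K = 9.26e-6 m/s × 86400 s/d = 0.8001 m/d
q = Ki = 0.8001 × 0.0060 = 0.004800 m/d
Seepage velocity v = q / n = 0.004800 / 0.36 = 0.01333 m/d
t = L / v = 76.2 / 0.01333 = 5715 d
   = 5715 / 365 = 15.7 yr

15.7 years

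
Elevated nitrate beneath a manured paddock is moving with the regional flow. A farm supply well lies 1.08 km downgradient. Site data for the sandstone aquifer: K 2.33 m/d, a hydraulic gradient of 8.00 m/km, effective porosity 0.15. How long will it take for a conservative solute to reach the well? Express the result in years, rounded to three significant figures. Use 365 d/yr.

23.8 years

Specific discharge q = 2.33 × 0.0080 = 0.01864 m/d
v_s = q/n_e = 0.01864/0.15 = 0.1243 m/d
L = 1.08 km = 1080 m
t = L / v = 1080 / 0.1243 = 8691 d
   = 8691 / 365 = 23.8 yr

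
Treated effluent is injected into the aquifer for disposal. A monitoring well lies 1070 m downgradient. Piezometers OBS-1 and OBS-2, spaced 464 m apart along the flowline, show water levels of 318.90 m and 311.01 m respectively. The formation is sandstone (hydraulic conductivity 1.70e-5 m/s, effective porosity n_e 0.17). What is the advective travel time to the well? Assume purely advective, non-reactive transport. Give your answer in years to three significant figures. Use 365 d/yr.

20.0 years

Hydraulic gradient i = (318.90 − 311.01) / 464 = 7.89 / 464 = 0.01700
K = 1.70e-5 m/s × 86400 s/d = 1.469 m/d
q = Ki = 1.469 × 0.01700 = 0.02498 m/d
v = Ki/n = 1.469·0.01700/0.17 = 0.1469 m/d
t = L / v = 1070 / 0.1469 = 7283 d
   = 7283 / 365 = 20.0 yr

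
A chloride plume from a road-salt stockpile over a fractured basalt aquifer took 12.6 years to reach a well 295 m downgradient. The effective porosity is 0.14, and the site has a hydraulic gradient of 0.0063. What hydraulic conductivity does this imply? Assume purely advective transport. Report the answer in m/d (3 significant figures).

1.43 m/d

t = 12.6 years = 4599 d
v = L / t = 295 / 4599 = 0.06414 m/d
K = v · n / i = 0.06414 × 0.14 / 0.0063 = 1.43 m/d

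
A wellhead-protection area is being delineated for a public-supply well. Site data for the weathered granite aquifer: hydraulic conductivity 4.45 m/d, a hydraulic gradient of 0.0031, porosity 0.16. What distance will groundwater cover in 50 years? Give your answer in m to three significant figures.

1570 m

q = Ki = 4.45 × 0.0031 = 0.01380 m/d
Seepage velocity v = q / n = 0.01380 / 0.16 = 0.08622 m/d
T = 50 yr × 365 = 18250 d
L = v × T = 0.08622 × 18250 = 1573 m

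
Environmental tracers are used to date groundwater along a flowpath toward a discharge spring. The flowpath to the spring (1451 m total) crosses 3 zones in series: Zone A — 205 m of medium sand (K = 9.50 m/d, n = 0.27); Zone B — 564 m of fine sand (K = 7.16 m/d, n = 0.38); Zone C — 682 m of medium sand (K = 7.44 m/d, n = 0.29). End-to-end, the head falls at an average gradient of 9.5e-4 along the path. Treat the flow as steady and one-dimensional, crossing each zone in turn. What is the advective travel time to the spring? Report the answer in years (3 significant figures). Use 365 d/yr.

178 years

For zones in series the flux q is common to all zones; the equivalent conductivity is the harmonic (thickness-weighted) mean, K_eq = L_total / Σ(L_j/K_j).
Σ(L/K) = 205/9.50 + 564/7.16 + 682/7.44 = 21.58 + 78.77 + 91.67 = 192.0 d
K_eq = L_total / Σ(L/K) = 1451 / 192.0 = 7.557 m/d
q = K_eq · i = 7.557 × 9.5e-4 = 0.007179 m/d (same in every zone)
Zone A: v = q/n = 0.007179/0.27 = 0.02659 m/d → t_A = 205/0.02659 = 7710 d
Zone B: v = q/n = 0.007179/0.38 = 0.01889 m/d → t_B = 564/0.01889 = 29850 d
Zone C: v = q/n = 0.007179/0.29 = 0.02475 m/d → t_C = 682/0.02475 = 27550 d
Total t = 7710 + 29850 + 27550 = 65120 d
   = 65120 / 365 = 178 yr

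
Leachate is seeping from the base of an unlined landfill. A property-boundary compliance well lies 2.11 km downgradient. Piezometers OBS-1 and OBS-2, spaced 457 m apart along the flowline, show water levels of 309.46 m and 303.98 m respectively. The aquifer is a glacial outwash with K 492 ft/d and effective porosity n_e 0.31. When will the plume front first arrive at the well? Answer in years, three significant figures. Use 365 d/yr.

0.997 years

Hydraulic gradient i = (309.46 − 303.98) / 457 = 5.48 / 457 = 0.01199
K = 492 ft/d × 0.3048 = 150.0 m/d
q = Ki = 150.0 × 0.01199 = 1.798 m/d
Seepage velocity v = q / n = 1.798 / 0.31 = 5.801 m/d
L = 2.11 km = 2110 m
t = L / v = 2110 / 5.801 = 363.7 d
   = 363.7 / 365 = 0.997 yr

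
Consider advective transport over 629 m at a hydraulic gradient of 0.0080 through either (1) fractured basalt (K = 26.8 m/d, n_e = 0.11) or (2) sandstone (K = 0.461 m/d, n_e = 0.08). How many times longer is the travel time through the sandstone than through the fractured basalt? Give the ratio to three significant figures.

Unit 1 (fractured basalt): v = 26.8×0.0080/0.11 = 1.949 m/d, t = 629/1.949 = 322.7 d
Unit 2 (sandstone): v = 0.461×0.0080/0.08 = 0.04610 m/d, t = 629/0.04610 = 13640 d
t(sandstone) / t(fractured basalt) = 13640/322.7 = 42.3

42.3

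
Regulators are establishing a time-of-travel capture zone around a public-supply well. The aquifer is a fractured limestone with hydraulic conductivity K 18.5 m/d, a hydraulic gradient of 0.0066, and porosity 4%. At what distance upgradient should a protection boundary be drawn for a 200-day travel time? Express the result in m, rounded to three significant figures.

611 m

Darcy flux q = K·i = 18.5 × 0.0066 = 0.1221 m/d
Seepage velocity v = q / n = 0.1221 / 0.04 = 3.052 m/d
L = v × T = 3.052 × 200 = 610.5 m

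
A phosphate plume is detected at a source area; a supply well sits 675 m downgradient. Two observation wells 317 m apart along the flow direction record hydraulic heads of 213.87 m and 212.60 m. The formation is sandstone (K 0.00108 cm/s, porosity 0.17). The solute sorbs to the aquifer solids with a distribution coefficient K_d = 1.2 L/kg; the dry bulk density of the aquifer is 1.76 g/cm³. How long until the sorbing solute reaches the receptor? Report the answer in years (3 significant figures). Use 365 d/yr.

1130 years

Hydraulic gradient i = (213.87 − 212.60) / 317 = 1.27 / 317 = 0.004006
K = 0.00108 cm/s × 864 = 0.9331 m/d
Specific discharge q = 0.9331 × 0.004006 = 0.003738 m/d
Seepage velocity v = q / n = 0.003738 / 0.17 = 0.02199 m/d
Retardation R = 1 + ρ_b·K_d/n = 1 + 1.76×1.2/0.17 = 13.42
Contaminant velocity v_c = v/R = 0.02199/13.42 = 0.001638 m/d
t = L/v_c = 675/0.001638 = 412000 d
   = 412000/365 = 1130 yr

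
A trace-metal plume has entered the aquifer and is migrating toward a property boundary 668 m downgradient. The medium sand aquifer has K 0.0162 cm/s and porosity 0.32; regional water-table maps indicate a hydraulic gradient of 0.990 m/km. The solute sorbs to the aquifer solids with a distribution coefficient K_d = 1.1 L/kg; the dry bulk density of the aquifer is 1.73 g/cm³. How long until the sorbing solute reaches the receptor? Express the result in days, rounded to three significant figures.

K = 0.0162 cm/s × 864 = 14.00 m/d
Specific discharge q = 14.00 × 9.9e-4 = 0.01386 m/d
Average linear velocity = 0.01386 / 0.32 = 0.04330 m/d
Retardation R = 1 + ρ_b·K_d/n = 1 + 1.73×1.1/0.32 = 6.947
Contaminant velocity v_c = v/R = 0.04330/6.947 = 0.006233 m/d
t = L/v_c = 668/0.006233 = 107200 d

107000 days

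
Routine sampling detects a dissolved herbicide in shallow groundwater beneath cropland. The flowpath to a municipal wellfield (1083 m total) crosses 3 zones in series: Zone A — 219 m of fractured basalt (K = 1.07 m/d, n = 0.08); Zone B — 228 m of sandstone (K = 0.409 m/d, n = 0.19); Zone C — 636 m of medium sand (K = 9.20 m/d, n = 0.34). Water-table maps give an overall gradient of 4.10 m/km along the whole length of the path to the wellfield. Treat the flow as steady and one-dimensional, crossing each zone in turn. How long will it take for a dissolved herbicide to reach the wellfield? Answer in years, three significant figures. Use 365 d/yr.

142 years

For zones in series the flux q is common to all zones; the equivalent conductivity is the harmonic (thickness-weighted) mean, K_eq = L_total / Σ(L_j/K_j).
Σ(L/K) = 219/1.07 + 228/0.409 + 636/9.20 = 204.7 + 557.5 + 69.13 = 831.3 d
K_eq = L_total / Σ(L/K) = 1083 / 831.3 = 1.303 m/d
q = K_eq · i = 1.303 × 0.0041 = 0.005342 m/d (same in every zone)
Zone A: v = q/n = 0.005342/0.08 = 0.06677 m/d → t_A = 219/0.06677 = 3280 d
Zone B: v = q/n = 0.005342/0.19 = 0.02811 m/d → t_B = 228/0.02811 = 8110 d
Zone C: v = q/n = 0.005342/0.34 = 0.01571 m/d → t_C = 636/0.01571 = 40480 d
Total t = 3280 + 8110 + 40480 = 51870 d
   = 51870 / 365 = 142 yr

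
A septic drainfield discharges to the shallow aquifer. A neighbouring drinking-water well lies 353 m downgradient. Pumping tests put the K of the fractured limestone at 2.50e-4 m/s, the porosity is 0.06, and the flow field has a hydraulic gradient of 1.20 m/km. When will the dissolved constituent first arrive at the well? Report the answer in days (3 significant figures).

817 days

K = 2.50e-4 m/s × 86400 s/d = 21.60 m/d
q = Ki = 21.60 × 0.0012 = 0.02592 m/d
v = Ki/n = 21.60·0.0012/0.06 = 0.4320 m/d
t = L / v = 353 / 0.4320 = 817.1 d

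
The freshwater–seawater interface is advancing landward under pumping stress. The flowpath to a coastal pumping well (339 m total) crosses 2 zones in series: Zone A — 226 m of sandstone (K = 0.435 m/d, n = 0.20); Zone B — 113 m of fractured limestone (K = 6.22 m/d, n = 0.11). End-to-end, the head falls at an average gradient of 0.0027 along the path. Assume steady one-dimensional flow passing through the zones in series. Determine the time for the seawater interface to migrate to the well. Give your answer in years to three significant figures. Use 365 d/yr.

Steady 1-D flow in series ⇒ the Darcy flux q is identical in every zone and the zone head losses add (resistances L/K in series).
Σ(L/K) = 226/0.435 + 113/6.22 = 519.5 + 18.17 = 537.7 d
K_eq = L_total / Σ(L/K) = 339 / 537.7 = 0.6305 m/d
q = K_eq · i = 0.6305 × 0.0027 = 0.001702 m/d (same in every zone)
Zone A: v = q/n = 0.001702/0.20 = 0.008511 m/d → t_A = 226/0.008511 = 26550 d
Zone B: v = q/n = 0.001702/0.11 = 0.01547 m/d → t_B = 113/0.01547 = 7302 d
Total t = 26550 + 7302 = 33860 d
   = 33860 / 365 = 92.8 yr

92.8 years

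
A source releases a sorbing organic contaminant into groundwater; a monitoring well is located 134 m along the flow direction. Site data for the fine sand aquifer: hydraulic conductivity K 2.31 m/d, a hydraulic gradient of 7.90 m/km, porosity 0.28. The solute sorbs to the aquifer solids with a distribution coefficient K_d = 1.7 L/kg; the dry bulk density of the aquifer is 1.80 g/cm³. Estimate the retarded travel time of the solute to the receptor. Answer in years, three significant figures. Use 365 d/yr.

67.2 years

q = Ki = 2.31 × 0.0079 = 0.01825 m/d
v = Ki/n = 2.31·0.0079/0.28 = 0.06518 m/d
Retardation R = 1 + ρ_b·K_d/n = 1 + 1.80×1.7/0.28 = 11.93
Contaminant velocity v_c = v/R = 0.06518/11.93 = 0.005464 m/d
t = L/v_c = 134/0.005464 = 24530 d
   = 24530/365 = 67.2 yr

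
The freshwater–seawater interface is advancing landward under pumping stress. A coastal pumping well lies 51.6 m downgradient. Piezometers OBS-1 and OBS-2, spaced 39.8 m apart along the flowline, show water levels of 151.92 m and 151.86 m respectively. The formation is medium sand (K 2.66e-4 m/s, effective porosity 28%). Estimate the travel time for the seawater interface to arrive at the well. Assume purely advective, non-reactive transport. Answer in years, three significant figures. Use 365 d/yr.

1.14 years

Hydraulic gradient i = (151.92 − 151.86) / 39.8 = 0.06 / 39.8 = 0.001508
K = 2.66e-4 m/s × 86400 s/d = 22.98 m/d
q = Ki = 22.98 × 0.001508 = 0.03465 m/d
v_s = q/n_e = 0.03465/0.28 = 0.1237 m/d
t = L / v = 51.6 / 0.1237 = 417.0 d
   = 417.0 / 365 = 1.14 yr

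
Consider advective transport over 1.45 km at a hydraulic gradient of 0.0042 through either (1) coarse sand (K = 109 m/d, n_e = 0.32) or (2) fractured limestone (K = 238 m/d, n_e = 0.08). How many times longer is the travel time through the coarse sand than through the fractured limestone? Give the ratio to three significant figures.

Unit 1 (coarse sand): v = 109×0.0042/0.32 = 1.431 m/d, t = 1450/1.431 = 1014 d
Unit 2 (fractured limestone): v = 238×0.0042/0.08 = 12.50 m/d, t = 1450/12.50 = 116.0 d
t(coarse sand) / t(fractured limestone) = 1014/116.0 = 8.73

8.73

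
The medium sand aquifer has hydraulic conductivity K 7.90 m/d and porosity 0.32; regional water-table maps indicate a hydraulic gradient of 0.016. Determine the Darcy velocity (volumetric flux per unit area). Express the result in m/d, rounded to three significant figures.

Specific discharge q = 7.90 × 0.016 = 0.1264 m/d

0.126 m/d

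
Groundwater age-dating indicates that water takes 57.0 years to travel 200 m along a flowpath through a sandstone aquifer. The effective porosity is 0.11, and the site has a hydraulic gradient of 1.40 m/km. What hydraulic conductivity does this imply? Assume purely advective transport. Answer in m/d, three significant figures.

0.755 m/d

t = 57.0 years = 20810 d
v = L / t = 200 / 20810 = 0.009613 m/d
K = v · n / i = 0.009613 × 0.11 / 0.0014 = 0.755 m/d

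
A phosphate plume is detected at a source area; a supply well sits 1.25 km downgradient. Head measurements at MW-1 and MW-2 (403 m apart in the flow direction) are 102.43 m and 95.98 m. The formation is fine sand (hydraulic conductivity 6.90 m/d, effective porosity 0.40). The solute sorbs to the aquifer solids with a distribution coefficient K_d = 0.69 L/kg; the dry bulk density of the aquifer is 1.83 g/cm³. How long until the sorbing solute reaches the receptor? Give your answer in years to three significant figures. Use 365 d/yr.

Hydraulic gradient i = (102.43 − 95.98) / 403 = 6.45 / 403 = 0.01600
q = Ki = 6.90 × 0.01600 = 0.1104 m/d
v_s = q/n_e = 0.1104/0.40 = 0.2761 m/d
Retardation R = 1 + ρ_b·K_d/n = 1 + 1.83×0.69/0.40 = 4.157
Contaminant velocity v_c = v/R = 0.2761/4.157 = 0.06642 m/d
L = 1.25 km = 1250 m
t = L/v_c = 1250/0.06642 = 18820 d
   = 18820/365 = 51.6 yr

51.6 years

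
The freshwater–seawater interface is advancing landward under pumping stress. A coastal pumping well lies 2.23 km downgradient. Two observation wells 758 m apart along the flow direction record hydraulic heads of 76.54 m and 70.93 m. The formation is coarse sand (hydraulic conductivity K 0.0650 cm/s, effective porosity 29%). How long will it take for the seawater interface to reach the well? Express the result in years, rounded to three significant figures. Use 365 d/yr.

4.26 years

Hydraulic gradient i = (76.54 − 70.93) / 758 = 5.61 / 758 = 0.007401
K = 0.0650 cm/s × 864 = 56.16 m/d
Specific discharge q = 56.16 × 0.007401 = 0.4156 m/d
Seepage velocity v = q / n = 0.4156 / 0.29 = 1.433 m/d
L = 2.23 km = 2230 m
t = L / v = 2230 / 1.433 = 1556 d
   = 1556 / 365 = 4.26 yr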